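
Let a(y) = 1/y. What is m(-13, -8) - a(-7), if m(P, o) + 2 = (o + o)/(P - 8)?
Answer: -23/21 ≈ -1.0952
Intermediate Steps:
m(P, o) = -2 + 2*o/(-8 + P) (m(P, o) = -2 + (o + o)/(P - 8) = -2 + (2*o)/(-8 + P) = -2 + 2*o/(-8 + P))
m(-13, -8) - a(-7) = 2*(8 - 8 - 1*(-13))/(-8 - 13) - 1/(-7) = 2*(8 - 8 + 13)/(-21) - 1*(-⅐) = 2*(-1/21)*13 + ⅐ = -26/21 + ⅐ = -23/21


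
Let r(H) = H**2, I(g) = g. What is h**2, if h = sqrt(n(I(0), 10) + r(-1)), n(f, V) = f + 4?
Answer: 5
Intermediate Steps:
n(f, V) = 4 + f
h = sqrt(5) (h = sqrt((4 + 0) + (-1)**2) = sqrt(4 + 1) = sqrt(5) ≈ 2.2361)
h**2 = (sqrt(5))**2 = 5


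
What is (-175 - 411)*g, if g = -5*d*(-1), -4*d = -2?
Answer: -1465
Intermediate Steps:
d = ½ (d = -¼*(-2) = ½ ≈ 0.50000)
g = 5/2 (g = -5*½*(-1) = -5/2*(-1) = 5/2 ≈ 2.5000)
(-175 - 411)*g = (-175 - 411)*(5/2) = -586*5/2 = -1465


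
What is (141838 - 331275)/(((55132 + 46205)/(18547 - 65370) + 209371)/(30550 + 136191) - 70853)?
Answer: 1478994112476391/553161804441083 ≈ 2.6737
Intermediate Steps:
(141838 - 331275)/(((55132 + 46205)/(18547 - 65370) + 209371)/(30550 + 136191) - 70853) = -189437/((101337/(-46823) + 209371)/166741 - 70853) = -189437/((101337*(-1/46823) + 209371)*(1/166741) - 70853) = -189437/((-101337/46823 + 209371)*(1/166741) - 70853) = -189437/((9803276996/46823)*(1/166741) - 70853) = -189437/(9803276996/7807313843 - 70853) = -189437/(-553161804441083/7807313843) = -189437*(-7807313843/553161804441083) = 1478994112476391/553161804441083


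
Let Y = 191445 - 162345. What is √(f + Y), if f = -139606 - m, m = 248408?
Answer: I*√358914 ≈ 599.09*I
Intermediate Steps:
f = -388014 (f = -139606 - 1*248408 = -139606 - 248408 = -388014)
Y = 29100
√(f + Y) = √(-388014 + 29100) = √(-358914) = I*√358914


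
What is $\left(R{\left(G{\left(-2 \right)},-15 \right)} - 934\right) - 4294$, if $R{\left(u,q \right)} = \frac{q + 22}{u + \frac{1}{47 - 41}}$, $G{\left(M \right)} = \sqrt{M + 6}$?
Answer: $- \frac{67922}{13} \approx -5224.8$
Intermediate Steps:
$G{\left(M \right)} = \sqrt{6 + M}$
$R{\left(u,q \right)} = \frac{22 + q}{\frac{1}{6} + u}$ ($R{\left(u,q \right)} = \frac{22 + q}{u + \frac{1}{6}} = \frac{22 + q}{\frac{1}{6} + u}$)
$\left(R{\left(G{\left(-2 \right)},-15 \right)} - 934\right) - 4294 = \left(\frac{6 \left(22 - 15\right)}{1 + 6 \sqrt{6 - 2}} - 934\right) - 4294 = \left(6 \frac{1}{1 + 6 \sqrt{4}} \cdot 7 - 934\right) - 4294 = \left(6 \frac{1}{1 + 6 \cdot 2} \cdot 7 - 934\right) - 4294 = \left(6 \frac{1}{1 + 12} \cdot 7 - 934\right) - 4294 = \left(6 \cdot \frac{1}{13} \cdot 7 - 934\right) - 4294 = \left(\frac{42}{13} - 934\right) - 4294 = - \frac{12100}{13} - 4294 = - \frac{67922}{13}$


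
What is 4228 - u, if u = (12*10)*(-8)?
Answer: 5188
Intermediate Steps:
u = -960 (u = 120*(-8) = -960)
4228 - u = 4228 - 1*(-960) = 4228 + 960 = 5188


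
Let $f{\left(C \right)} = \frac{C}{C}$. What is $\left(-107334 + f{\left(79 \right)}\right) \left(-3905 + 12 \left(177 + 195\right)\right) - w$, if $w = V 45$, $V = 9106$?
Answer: $-60408917$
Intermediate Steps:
$f{\left(C \right)} = 1$
$w = 409770$ ($w = 9106 \cdot 45 = 409770$)
$\left(-107334 + f{\left(79 \right)}\right) \left(-3905 + 12 \left(177 + 195\right)\right) - w = \left(-107334 + 1\right) \left(-3905 + 12 \left(177 + 195\right)\right) - 409770 = - 107333 \left(-3905 + 12 \cdot 372\right) - 409770 = - 107333 \left(-3905 + 4464\right) - 409770 = \left(-107333\right) 559 - 409770 = -59999147 - 409770 = -60408917$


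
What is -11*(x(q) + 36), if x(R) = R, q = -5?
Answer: -341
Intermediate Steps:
-11*(x(q) + 36) = -11*(-5 + 36) = -11*31 = -341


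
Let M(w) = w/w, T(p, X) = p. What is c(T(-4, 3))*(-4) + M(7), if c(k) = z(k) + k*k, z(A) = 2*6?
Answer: -111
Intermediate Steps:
z(A) = 12
c(k) = 12 + k**2 (c(k) = 12 + k*k = 12 + k**2)
M(w) = 1
c(T(-4, 3))*(-4) + M(7) = (12 + (-4)**2)*(-4) + 1 = (12 + 16)*(-4) + 1 = 28*(-4) + 1 = -112 + 1 = -111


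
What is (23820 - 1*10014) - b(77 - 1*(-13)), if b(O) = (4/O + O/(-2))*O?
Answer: 17852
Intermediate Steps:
b(O) = O*(4/O - O/2) (b(O) = (4/O + O*(-½))*O = (4/O - O/2)*O = O*(4/O - O/2))
(23820 - 1*10014) - b(77 - 1*(-13)) = (23820 - 1*10014) - (4 - (77 - 1*(-13))²/2) = (23820 - 10014) - (4 - (77 + 13)²/2) = 13806 - (4 - ½*90²) = 13806 - (4 - ½*8100) = 13806 - (4 - 4050) = 13806 - 1*(-4046) = 13806 + 4046 = 17852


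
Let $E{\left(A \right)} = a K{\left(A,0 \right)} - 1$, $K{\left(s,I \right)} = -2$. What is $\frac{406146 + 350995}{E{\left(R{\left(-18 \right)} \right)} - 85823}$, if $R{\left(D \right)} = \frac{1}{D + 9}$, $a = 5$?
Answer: $- \frac{108163}{12262} \approx -8.821$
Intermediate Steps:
$R{\left(D \right)} = \frac{1}{9 + D}$
$E{\left(A \right)} = -11$ ($E{\left(A \right)} = 5 \left(-2\right) - 1 = -10 - 1 = -11$)
$\frac{406146 + 350995}{E{\left(R{\left(-18 \right)} \right)} - 85823} = \frac{406146 + 350995}{-11 - 85823} = \frac{757141}{-85834} = 757141 \left(- \frac{1}{85834}\right) = - \frac{108163}{12262}$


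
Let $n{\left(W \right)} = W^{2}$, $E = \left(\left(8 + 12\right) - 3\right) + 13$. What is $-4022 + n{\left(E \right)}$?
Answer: $-3122$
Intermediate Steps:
$E = 30$ ($E = \left(20 - 3\right) + 13 = 17 + 13 = 30$)
$-4022 + n{\left(E \right)} = -4022 + 30^{2} = -4022 + 900 = -3122$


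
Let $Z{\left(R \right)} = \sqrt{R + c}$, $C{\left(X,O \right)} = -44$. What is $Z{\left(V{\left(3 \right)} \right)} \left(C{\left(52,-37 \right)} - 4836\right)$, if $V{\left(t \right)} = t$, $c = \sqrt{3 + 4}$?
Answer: $- 4880 \sqrt{3 + \sqrt{7}} \approx -11595.0$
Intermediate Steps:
$c = \sqrt{7} \approx 2.6458$
$Z{\left(R \right)} = \sqrt{R + \sqrt{7}}$
$Z{\left(V{\left(3 \right)} \right)} \left(C{\left(52,-37 \right)} - 4836\right) = \sqrt{3 + \sqrt{7}} \left(-44 - 4836\right) = \sqrt{3 + \sqrt{7}} \left(-4880\right) = - 4880 \sqrt{3 + \sqrt{7}}$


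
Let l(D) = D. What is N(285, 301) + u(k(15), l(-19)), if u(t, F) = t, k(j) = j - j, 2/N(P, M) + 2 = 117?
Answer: 2/115 ≈ 0.017391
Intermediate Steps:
N(P, M) = 2/115 (N(P, M) = 2/(-2 + 117) = 2/115)
k(j) = 0
N(285, 301) + u(k(15), l(-19)) = 2/115 + 0 = 2/115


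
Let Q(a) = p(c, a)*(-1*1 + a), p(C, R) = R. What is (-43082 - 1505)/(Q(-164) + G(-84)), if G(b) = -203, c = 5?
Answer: -44587/26857 ≈ -1.6602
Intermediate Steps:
Q(a) = a*(-1 + a) (Q(a) = a*(-1*1 + a) = a*(-1 + a))
(-43082 - 1505)/(Q(-164) + G(-84)) = (-43082 - 1505)/(-164*(-1 - 164) - 203) = -44587/(-164*(-165) - 203) = -44587/(27060 - 203) = -44587/26857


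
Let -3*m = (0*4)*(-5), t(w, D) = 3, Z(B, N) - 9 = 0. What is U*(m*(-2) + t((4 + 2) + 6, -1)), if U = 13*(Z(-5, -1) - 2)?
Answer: 273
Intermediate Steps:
Z(B, N) = 9 (Z(B, N) = 9 + 0 = 9)
m = 0 (m = -0*4*(-5)/3 = -0*(-5) = -⅓*0 = 0)
U = 91 (U = 13*(9 - 2) = 13*7 = 91)
U*(m*(-2) + t((4 + 2) + 6, -1)) = 91*(0*(-2) + 3) = 91*(0 + 3) = 91*3 = 273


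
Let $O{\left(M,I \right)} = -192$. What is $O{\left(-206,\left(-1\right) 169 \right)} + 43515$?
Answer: $43323$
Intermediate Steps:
$O{\left(-206,\left(-1\right) 169 \right)} + 43515 = -192 + 43515 = 43323$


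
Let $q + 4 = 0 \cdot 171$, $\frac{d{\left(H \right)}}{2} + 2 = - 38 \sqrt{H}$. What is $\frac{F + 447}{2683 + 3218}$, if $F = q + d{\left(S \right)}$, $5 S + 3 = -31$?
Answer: $\frac{439}{5901} - \frac{76 i \sqrt{170}}{29505} \approx 0.074394 - 0.033585 i$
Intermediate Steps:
$S = - \frac{34}{5}$ ($S = - \frac{3}{5} + \frac{1}{5} \left(-31\right) = - \frac{3}{5} - \frac{31}{5} = - \frac{34}{5} \approx -6.8$)
$d{\left(H \right)} = -4 - 76 \sqrt{H}$ ($d{\left(H \right)} = -4 + 2 \left(- 38 \sqrt{H}\right) = -4 - 76 \sqrt{H}$)
$q = -4$ ($q = -4 + 0 \cdot 171 = -4 + 0 = -4$)
$F = -8 - \frac{76 i \sqrt{170}}{5}$ ($F = -4 - \left(4 + 76 \sqrt{- \frac{34}{5}}\right) = -4 - \left(4 + 76 \frac{i \sqrt{170}}{5}\right) = -4 - \left(4 + \frac{76 i \sqrt{170}}{5}\right) = -8 - \frac{76 i \sqrt{170}}{5} \approx -8.0 - 198.18 i$)
$\frac{F + 447}{2683 + 3218} = \frac{\left(-8 - \frac{76 i \sqrt{170}}{5}\right) + 447}{2683 + 3218} = \frac{439 - \frac{76 i \sqrt{170}}{5}}{5901} = \left(439 - \frac{76 i \sqrt{170}}{5}\right) \frac{1}{5901} = \frac{439}{5901} - \frac{76 i \sqrt{170}}{29505}$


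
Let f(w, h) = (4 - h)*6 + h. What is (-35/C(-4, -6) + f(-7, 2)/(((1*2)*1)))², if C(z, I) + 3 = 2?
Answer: 1764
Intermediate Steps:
C(z, I) = -1 (C(z, I) = -3 + 2 = -1)
f(w, h) = 24 - 5*h (f(w, h) = (24 - 6*h) + h = 24 - 5*h)
(-35/C(-4, -6) + f(-7, 2)/(((1*2)*1)))² = (-35/(-1) + (24 - 5*2)/(((1*2)*1)))² = (-35*(-1) + (24 - 10)/((2*1)))² = (35 + 14/2)² = (35 + 14*(½))² = (35 + 7)² = 42² = 1764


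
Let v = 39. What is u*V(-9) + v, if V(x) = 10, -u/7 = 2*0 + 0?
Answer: 39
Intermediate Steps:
u = 0 (u = -7*(2*0 + 0) = -7*(0 + 0) = -7*0 = 0)
u*V(-9) + v = 0*10 + 39 = 0 + 39 = 39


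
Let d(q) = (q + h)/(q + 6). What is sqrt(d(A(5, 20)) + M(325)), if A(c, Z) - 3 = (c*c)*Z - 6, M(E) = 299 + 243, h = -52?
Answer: sqrt(137354713)/503 ≈ 23.300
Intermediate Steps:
M(E) = 542
A(c, Z) = -3 + Z*c**2 (A(c, Z) = 3 + ((c*c)*Z - 6) = 3 + (c**2*Z - 6) = 3 + (Z*c**2 - 6) = 3 + (-6 + Z*c**2) = -3 + Z*c**2)
d(q) = (-52 + q)/(6 + q) (d(q) = (q - 52)/(q + 6) = (-52 + q)/(6 + q))
sqrt(d(A(5, 20)) + M(325)) = sqrt((-52 + (-3 + 20*5**2))/(6 + (-3 + 20*5**2)) + 542) = sqrt((-52 + (-3 + 20*25))/(6 + (-3 + 20*25)) + 542) = sqrt((-52 + (-3 + 500))/(6 + (-3 + 500)) + 542) = sqrt((-52 + 497)/(6 + 497) + 542) = sqrt(445/503 + 542) = sqrt(273071/503) = sqrt(137354713)/503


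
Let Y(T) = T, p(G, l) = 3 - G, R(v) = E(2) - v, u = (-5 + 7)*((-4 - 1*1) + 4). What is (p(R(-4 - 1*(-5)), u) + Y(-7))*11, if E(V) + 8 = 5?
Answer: 0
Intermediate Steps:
E(V) = -3 (E(V) = -8 + 5 = -3)
u = -2 (u = 2*((-4 - 1) + 4) = 2*(-5 + 4) = 2*(-1) = -2)
R(v) = -3 - v
(p(R(-4 - 1*(-5)), u) + Y(-7))*11 = ((3 - (-3 - (-4 - 1*(-5)))) - 7)*11 = ((3 - (-3 - (-4 + 5))) - 7)*11 = ((3 - (-3 - 1*1)) - 7)*11 = ((3 - (-3 - 1)) - 7)*11 = ((3 - 1*(-4)) - 7)*11 = ((3 + 4) - 7)*11 = (7 - 7)*11 = 0*11 = 0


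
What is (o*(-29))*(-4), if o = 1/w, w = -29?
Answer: -4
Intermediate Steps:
o = -1/29 (o = 1/(-29) = -1/29 ≈ -0.034483)
(o*(-29))*(-4) = -1/29*(-29)*(-4) = 1*(-4) = -4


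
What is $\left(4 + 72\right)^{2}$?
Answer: $5776$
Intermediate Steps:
$\left(4 + 72\right)^{2} = 76^{2} = 5776$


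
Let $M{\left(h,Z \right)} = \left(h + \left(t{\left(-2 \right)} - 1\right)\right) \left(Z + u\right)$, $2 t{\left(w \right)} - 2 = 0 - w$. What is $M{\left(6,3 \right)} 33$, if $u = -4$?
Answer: $-231$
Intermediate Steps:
$t{\left(w \right)} = 1 - \frac{w}{2}$ ($t{\left(w \right)} = 1 + \frac{0 - w}{2} = 1 + \frac{\left(-1\right) w}{2} = 1 - \frac{w}{2}$)
$M{\left(h,Z \right)} = \left(1 + h\right) \left(-4 + Z\right)$ ($M{\left(h,Z \right)} = \left(h + \left(\left(1 - -1\right) - 1\right)\right) \left(Z - 4\right) = \left(h + \left(\left(1 + 1\right) - 1\right)\right) \left(-4 + Z\right) = \left(h + \left(2 - 1\right)\right) \left(-4 + Z\right) = \left(h + 1\right) \left(-4 + Z\right) = \left(1 + h\right) \left(-4 + Z\right)$)
$M{\left(6,3 \right)} 33 = \left(-4 + 3 - 24 + 3 \cdot 6\right) 33 = \left(-4 + 3 - 24 + 18\right) 33 = \left(-7\right) 33 = -231$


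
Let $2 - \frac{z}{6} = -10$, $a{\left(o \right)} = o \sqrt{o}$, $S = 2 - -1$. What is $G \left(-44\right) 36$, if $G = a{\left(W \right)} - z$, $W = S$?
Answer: $114048 - 4752 \sqrt{3} \approx 1.0582 \cdot 10^{5}$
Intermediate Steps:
$S = 3$ ($S = 2 + 1 = 3$)
$W = 3$
$a{\left(o \right)} = o^{\frac{3}{2}}$
$z = 72$ ($z = 12 - -60 = 12 + 60 = 72$)
$G = -72 + 3 \sqrt{3}$ ($G = 3^{\frac{3}{2}} - 72 = 3 \sqrt{3} - 72 = -72 + 3 \sqrt{3} \approx -66.804$)
$G \left(-44\right) 36 = \left(-72 + 3 \sqrt{3}\right) \left(-44\right) 36 = \left(3168 - 132 \sqrt{3}\right) 36 = 114048 - 4752 \sqrt{3}$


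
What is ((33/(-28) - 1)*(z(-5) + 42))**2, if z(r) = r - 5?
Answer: 238144/49 ≈ 4860.1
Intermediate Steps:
z(r) = -5 + r
((33/(-28) - 1)*(z(-5) + 42))**2 = ((33/(-28) - 1)*((-5 - 5) + 42))**2 = ((33*(-1/28) - 1)*(-10 + 42))**2 = ((-33/28 - 1)*32)**2 = (-61/28*32)**2 = (-488/7)**2 = 238144/49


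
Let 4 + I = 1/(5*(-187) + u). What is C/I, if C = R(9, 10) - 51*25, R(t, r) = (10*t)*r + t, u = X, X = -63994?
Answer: 23764014/259717 ≈ 91.500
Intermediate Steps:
u = -63994
R(t, r) = t + 10*r*t (R(t, r) = 10*r*t + t = t + 10*r*t)
C = -366 (C = 9*(1 + 10*10) - 51*25 = 9*(1 + 100) - 1275 = 9*101 - 1275 = 909 - 1275 = -366)
I = -259717/64929 (I = -4 + 1/(5*(-187) - 63994) = -4 + 1/(-935 - 63994) = -4 + 1/(-64929) = -4 - 1/64929 = -259717/64929 ≈ -4.0000)
C/I = -366/(-259717/64929) = -366*(-64929/259717) = 23764014/259717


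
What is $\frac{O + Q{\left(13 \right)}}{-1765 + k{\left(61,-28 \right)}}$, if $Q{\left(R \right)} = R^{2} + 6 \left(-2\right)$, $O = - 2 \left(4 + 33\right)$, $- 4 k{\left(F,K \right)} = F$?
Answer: $- \frac{332}{7121} \approx -0.046623$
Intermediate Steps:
$k{\left(F,K \right)} = - \frac{F}{4}$
$O = -74$ ($O = \left(-2\right) 37 = -74$)
$Q{\left(R \right)} = -12 + R^{2}$ ($Q{\left(R \right)} = R^{2} - 12 = -12 + R^{2}$)
$\frac{O + Q{\left(13 \right)}}{-1765 + k{\left(61,-28 \right)}} = \frac{-74 - \left(12 - 13^{2}\right)}{-1765 - \frac{61}{4}} = \frac{-74 + \left(-12 + 169\right)}{-1765 - \frac{61}{4}} = \frac{-74 + 157}{- \frac{7121}{4}} = 83 \left(- \frac{4}{7121}\right) = - \frac{332}{7121}$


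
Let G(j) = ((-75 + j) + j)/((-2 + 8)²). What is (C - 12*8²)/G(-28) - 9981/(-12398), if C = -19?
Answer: 352567647/1624138 ≈ 217.08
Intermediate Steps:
G(j) = -25/12 + j/18 (G(j) = (-75 + 2*j)/(6²) = (-75 + 2*j)/36 = (-75 + 2*j)*(1/36) = -25/12 + j/18)
(C - 12*8²)/G(-28) - 9981/(-12398) = (-19 - 12*8²)/(-25/12 + (1/18)*(-28)) - 9981/(-12398) = (-19 - 12*64)/(-25/12 - 14/9) - 9981*(-1/12398) = (-19 - 768)/(-131/36) + 9981/12398 = -787*(-36/131) + 9981/12398 = 28332/131 + 9981/12398 = 352567647/1624138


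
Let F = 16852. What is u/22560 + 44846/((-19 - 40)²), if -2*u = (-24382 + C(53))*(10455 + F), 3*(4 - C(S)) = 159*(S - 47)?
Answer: 2082906209/139240 ≈ 14959.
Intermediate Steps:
C(S) = 2495 - 53*S (C(S) = 4 - 53*(S - 47) = 4 - 53*(-47 + S) = 4 - (-7473 + 159*S)/3 = 4 + (2491 - 53*S) = 2495 - 53*S)
u = 337186836 (u = -(-24382 + (2495 - 53*53))*(10455 + 16852)/2 = -(-24382 + (2495 - 2809))*27307/2 = -(-24382 - 314)*27307/2 = -(-12348)*27307 = -½*(-674373672) = 337186836)
u/22560 + 44846/((-19 - 40)²) = 337186836/22560 + 44846/((-19 - 40)²) = 337186836*(1/22560) + 44846/((-59)²) = 597849/40 + 44846/3481 = 2082906209/139240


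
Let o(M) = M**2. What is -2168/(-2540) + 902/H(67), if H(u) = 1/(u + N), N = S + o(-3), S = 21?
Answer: 55559232/635 ≈ 87495.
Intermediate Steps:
N = 30 (N = 21 + (-3)**2 = 21 + 9 = 30)
H(u) = 1/(30 + u) (H(u) = 1/(u + 30) = 1/(30 + u))
-2168/(-2540) + 902/H(67) = -2168/(-2540) + 902/(1/(30 + 67)) = -2168*(-1/2540) + 902/(1/97) = 542/635 + 902/(1/97) = 542/635 + 902*97 = 542/635 + 87494 = 55559232/635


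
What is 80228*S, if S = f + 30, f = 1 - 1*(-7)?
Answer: 3048664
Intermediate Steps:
f = 8 (f = 1 + 7 = 8)
S = 38 (S = 8 + 30 = 38)
80228*S = 80228*38 = 3048664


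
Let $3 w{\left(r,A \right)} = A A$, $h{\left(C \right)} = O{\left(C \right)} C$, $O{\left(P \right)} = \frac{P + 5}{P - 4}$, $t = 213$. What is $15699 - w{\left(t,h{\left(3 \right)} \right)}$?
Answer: $15507$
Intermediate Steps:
$O{\left(P \right)} = \frac{5 + P}{-4 + P}$
$h{\left(C \right)} = \frac{C \left(5 + C\right)}{-4 + C}$ ($h{\left(C \right)} = \frac{5 + C}{-4 + C} C = \frac{C \left(5 + C\right)}{-4 + C}$)
$w{\left(r,A \right)} = \frac{A^{2}}{3}$ ($w{\left(r,A \right)} = \frac{A A}{3} = \frac{A^{2}}{3}$)
$15699 - w{\left(t,h{\left(3 \right)} \right)} = 15699 - \frac{\left(\frac{3 \left(5 + 3\right)}{-4 + 3}\right)^{2}}{3} = 15699 - \frac{\left(3 \frac{1}{-1} \cdot 8\right)^{2}}{3} = 15699 - \frac{\left(3 \left(-1\right) 8\right)^{2}}{3} = 15699 - \frac{\left(-24\right)^{2}}{3} = 15699 - \frac{1}{3} \cdot 576 = 15699 - 192 = 15507$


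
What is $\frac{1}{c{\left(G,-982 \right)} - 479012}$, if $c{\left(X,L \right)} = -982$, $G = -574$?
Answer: $- \frac{1}{479994} \approx -2.0834 \cdot 10^{-6}$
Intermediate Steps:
$\frac{1}{c{\left(G,-982 \right)} - 479012} = \frac{1}{-982 - 479012} = \frac{1}{-479994} = - \frac{1}{479994}$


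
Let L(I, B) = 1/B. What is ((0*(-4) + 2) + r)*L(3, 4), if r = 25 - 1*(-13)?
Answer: 10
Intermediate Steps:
r = 38 (r = 25 + 13 = 38)
((0*(-4) + 2) + r)*L(3, 4) = ((0*(-4) + 2) + 38)/4 = ((0 + 2) + 38)*(¼) = (2 + 38)*(¼) = 40*(¼) = 10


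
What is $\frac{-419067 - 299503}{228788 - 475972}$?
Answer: $\frac{359285}{123592} \approx 2.907$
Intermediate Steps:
$\frac{-419067 - 299503}{228788 - 475972} = - \frac{718570}{-247184} = \left(-718570\right) \left(- \frac{1}{247184}\right) = \frac{359285}{123592}$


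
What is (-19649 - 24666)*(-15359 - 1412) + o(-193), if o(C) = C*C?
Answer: 743244114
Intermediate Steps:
o(C) = C**2
(-19649 - 24666)*(-15359 - 1412) + o(-193) = (-19649 - 24666)*(-15359 - 1412) + (-193)**2 = -44315*(-16771) + 37249 = 743206865 + 37249 = 743244114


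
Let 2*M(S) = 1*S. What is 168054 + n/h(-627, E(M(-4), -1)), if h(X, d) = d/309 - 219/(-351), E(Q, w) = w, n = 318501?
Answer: 5095299471/7480 ≈ 6.8119e+5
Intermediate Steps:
M(S) = S/2 (M(S) = (1*S)/2 = S/2)
h(X, d) = 73/117 + d/309 (h(X, d) = d*(1/309) - 219*(-1/351) = d/309 + 73/117 = 73/117 + d/309)
168054 + n/h(-627, E(M(-4), -1)) = 168054 + 318501/(73/117 + (1/309)*(-1)) = 168054 + 318501/(73/117 - 1/309) = 168054 + 318501/(7480/12051) = 168054 + 318501*(12051/7480) = 168054 + 3838255551/7480 = 5095299471/7480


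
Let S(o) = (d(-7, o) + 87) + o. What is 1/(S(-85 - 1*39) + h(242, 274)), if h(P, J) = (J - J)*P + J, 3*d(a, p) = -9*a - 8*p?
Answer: 3/1766 ≈ 0.0016988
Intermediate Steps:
d(a, p) = -3*a - 8*p/3 (d(a, p) = (-9*a - 8*p)/3 = -3*a - 8*p/3)
S(o) = 108 - 5*o/3 (S(o) = ((-3*(-7) - 8*o/3) + 87) + o = ((21 - 8*o/3) + 87) + o = (108 - 8*o/3) + o = 108 - 5*o/3)
h(P, J) = J (h(P, J) = 0*P + J = 0 + J = J)
1/(S(-85 - 1*39) + h(242, 274)) = 1/((108 - 5*(-85 - 1*39)/3) + 274) = 1/((108 - 5*(-85 - 39)/3) + 274) = 1/((108 - 5/3*(-124)) + 274) = 1/((108 + 620/3) + 274) = 1/(944/3 + 274) = 1/(1766/3) = 3/1766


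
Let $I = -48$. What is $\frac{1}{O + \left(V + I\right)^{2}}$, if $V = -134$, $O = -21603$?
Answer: $\frac{1}{11521} \approx 8.6798 \cdot 10^{-5}$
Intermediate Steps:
$\frac{1}{O + \left(V + I\right)^{2}} = \frac{1}{-21603 + \left(-134 - 48\right)^{2}} = \frac{1}{-21603 + \left(-182\right)^{2}} = \frac{1}{-21603 + 33124} = \frac{1}{11521}$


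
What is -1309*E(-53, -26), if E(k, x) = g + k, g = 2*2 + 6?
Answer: 56287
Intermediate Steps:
g = 10 (g = 4 + 6 = 10)
E(k, x) = 10 + k
-1309*E(-53, -26) = -1309*(10 - 53) = -1309*(-43) = 56287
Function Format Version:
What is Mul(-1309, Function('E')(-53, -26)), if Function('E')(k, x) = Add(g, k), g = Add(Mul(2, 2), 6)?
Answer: 56287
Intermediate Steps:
g = 10 (g = Add(4, 6) = 10)
Function('E')(k, x) = Add(10, k)
Mul(-1309, Function('E')(-53, -26)) = Mul(-1309, Add(10, -53)) = Mul(-1309, -43) = 56287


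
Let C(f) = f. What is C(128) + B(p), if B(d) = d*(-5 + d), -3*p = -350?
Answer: 118402/9 ≈ 13156.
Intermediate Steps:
p = 350/3 (p = -⅓*(-350) = 350/3 ≈ 116.67)
C(128) + B(p) = 128 + 350*(-5 + 350/3)/3 = 128 + (350/3)*(335/3) = 128 + 117250/9 = 118402/9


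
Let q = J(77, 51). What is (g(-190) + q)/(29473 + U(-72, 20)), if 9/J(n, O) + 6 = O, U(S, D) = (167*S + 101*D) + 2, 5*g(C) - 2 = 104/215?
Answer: 749/20931325 ≈ 3.5784e-5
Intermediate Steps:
g(C) = 534/1075 (g(C) = 2/5 + (104/215)/5 = 2/5 + (104*(1/215))/5 = 2/5 + (1/5)*(104/215) = 2/5 + 104/1075 = 534/1075)
U(S, D) = 2 + 101*D + 167*S (U(S, D) = (101*D + 167*S) + 2 = 2 + 101*D + 167*S)
J(n, O) = 9/(-6 + O)
q = 1/5 (q = 9/(-6 + 51) = 9/45 = 9*(1/45) = 1/5 ≈ 0.20000)
(g(-190) + q)/(29473 + U(-72, 20)) = (534/1075 + 1/5)/(29473 + (2 + 101*20 + 167*(-72))) = 749/(1075*(29473 + (2 + 2020 - 12024))) = 749/(1075*(29473 - 10002)) = (749/1075)/19471 = (749/1075)*(1/19471) = 749/20931325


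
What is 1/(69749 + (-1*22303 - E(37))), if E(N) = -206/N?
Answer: 37/1755708 ≈ 2.1074e-5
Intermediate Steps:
1/(69749 + (-1*22303 - E(37))) = 1/(69749 + (-1*22303 - (-206)/37)) = 1/(69749 + (-22303 - (-206)/37)) = 1/(69749 + (-22303 - 1*(-206/37))) = 1/(69749 + (-22303 + 206/37)) = 1/(69749 - 825005/37) = 1/(1755708/37) = 37/1755708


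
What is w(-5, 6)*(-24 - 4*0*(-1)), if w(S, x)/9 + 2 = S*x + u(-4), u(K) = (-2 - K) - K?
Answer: 5616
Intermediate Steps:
u(K) = -2 - 2*K
w(S, x) = 36 + 9*S*x (w(S, x) = -18 + 9*(S*x + (-2 - 2*(-4))) = -18 + 9*(S*x + (-2 + 8)) = -18 + 9*(S*x + 6) = -18 + 9*(6 + S*x) = -18 + (54 + 9*S*x) = 36 + 9*S*x)
w(-5, 6)*(-24 - 4*0*(-1)) = (36 + 9*(-5)*6)*(-24 - 4*0*(-1)) = (36 - 270)*(-24 + 0*(-1)) = -234*(-24 + 0) = -234*(-24) = 5616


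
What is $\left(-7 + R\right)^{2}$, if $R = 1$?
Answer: $36$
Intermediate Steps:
$\left(-7 + R\right)^{2} = \left(-7 + 1\right)^{2} = \left(-6\right)^{2} = 36$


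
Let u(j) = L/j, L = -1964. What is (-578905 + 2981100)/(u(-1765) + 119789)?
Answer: 4239874175/211429549 ≈ 20.053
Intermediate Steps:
u(j) = -1964/j
(-578905 + 2981100)/(u(-1765) + 119789) = (-578905 + 2981100)/(-1964/(-1765) + 119789) = 2402195/(-1964*(-1/1765) + 119789) = 2402195/(1964/1765 + 119789) = 2402195/(211429549/1765) = 2402195*(1765/211429549) = 4239874175/211429549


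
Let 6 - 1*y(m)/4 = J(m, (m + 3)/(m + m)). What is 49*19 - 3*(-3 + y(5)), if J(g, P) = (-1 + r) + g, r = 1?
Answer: 928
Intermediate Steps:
J(g, P) = g (J(g, P) = (-1 + 1) + g = 0 + g = g)
y(m) = 24 - 4*m
49*19 - 3*(-3 + y(5)) = 49*19 - 3*(-3 + (24 - 4*5)) = 931 - 3*(-3 + (24 - 20)) = 931 - 3*(-3 + 4) = 931 - 3*1 = 931 - 3 = 928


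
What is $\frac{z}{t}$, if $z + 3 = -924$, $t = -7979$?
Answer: $\frac{927}{7979} \approx 0.11618$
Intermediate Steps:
$z = -927$ ($z = -3 - 924 = -927$)
$\frac{z}{t} = - \frac{927}{-7979} = \left(-927\right) \left(- \frac{1}{7979}\right) = \frac{927}{7979}$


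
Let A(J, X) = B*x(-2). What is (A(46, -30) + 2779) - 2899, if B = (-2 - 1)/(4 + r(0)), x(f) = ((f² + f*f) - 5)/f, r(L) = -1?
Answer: -237/2 ≈ -118.50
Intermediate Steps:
x(f) = (-5 + 2*f²)/f (x(f) = ((f² + f²) - 5)/f = (2*f² - 5)/f = (-5 + 2*f²)/f)
B = -1 (B = (-2 - 1)/(4 - 1) = -3/3 = -3*⅓ = -1)
A(J, X) = 3/2 (A(J, X) = -(-5/(-2) + 2*(-2)) = -(-5*(-½) - 4) = -(5/2 - 4) = -1*(-3/2) = 3/2)
(A(46, -30) + 2779) - 2899 = (3/2 + 2779) - 2899 = 5561/2 - 2899 = -237/2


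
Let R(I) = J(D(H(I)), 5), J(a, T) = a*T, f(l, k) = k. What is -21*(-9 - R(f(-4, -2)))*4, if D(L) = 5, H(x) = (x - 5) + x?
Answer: 2856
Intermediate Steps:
H(x) = -5 + 2*x (H(x) = (-5 + x) + x = -5 + 2*x)
J(a, T) = T*a
R(I) = 25 (R(I) = 5*5 = 25)
-21*(-9 - R(f(-4, -2)))*4 = -21*(-9 - 1*25)*4 = -21*(-9 - 25)*4 = -21*(-34)*4 = 714*4 = 2856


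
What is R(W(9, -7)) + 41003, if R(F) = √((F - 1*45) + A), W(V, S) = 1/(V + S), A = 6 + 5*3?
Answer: 41003 + I*√94/2 ≈ 41003.0 + 4.8477*I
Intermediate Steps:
A = 21 (A = 6 + 15 = 21)
W(V, S) = 1/(S + V)
R(F) = √(-24 + F) (R(F) = √((F - 1*45) + 21) = √((F - 45) + 21) = √((-45 + F) + 21) = √(-24 + F))
R(W(9, -7)) + 41003 = √(-24 + 1/(-7 + 9)) + 41003 = √(-24 + 1/2) + 41003 = √(-24 + ½) + 41003 = √(-47/2) + 41003 = I*√94/2 + 41003 = 41003 + I*√94/2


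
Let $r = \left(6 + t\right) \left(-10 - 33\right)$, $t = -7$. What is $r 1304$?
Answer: $56072$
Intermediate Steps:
$r = 43$ ($r = \left(6 - 7\right) \left(-10 - 33\right) = \left(-1\right) \left(-43\right) = 43$)
$r 1304 = 43 \cdot 1304 = 56072$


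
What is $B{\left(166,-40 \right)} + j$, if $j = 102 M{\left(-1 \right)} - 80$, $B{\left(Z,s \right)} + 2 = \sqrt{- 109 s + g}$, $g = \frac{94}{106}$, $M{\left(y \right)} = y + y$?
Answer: $-286 + \frac{\sqrt{12249731}}{53} \approx -219.96$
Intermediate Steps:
$M{\left(y \right)} = 2 y$
$g = \frac{47}{53}$ ($g = 94 \cdot \frac{1}{106} = \frac{47}{53} \approx 0.88679$)
$B{\left(Z,s \right)} = -2 + \sqrt{\frac{47}{53} - 109 s}$ ($B{\left(Z,s \right)} = -2 + \sqrt{- 109 s + \frac{47}{53}} = -2 + \sqrt{\frac{47}{53} - 109 s}$)
$j = -284$ ($j = 102 \cdot 2 \left(-1\right) - 80 = 102 \left(-2\right) - 80 = -204 - 80 = -284$)
$B{\left(166,-40 \right)} + j = \left(-2 + \frac{\sqrt{2491 - -12247240}}{53}\right) - 284 = \left(-2 + \frac{\sqrt{2491 + 12247240}}{53}\right) - 284 = \left(-2 + \frac{\sqrt{12249731}}{53}\right) - 284 = -286 + \frac{\sqrt{12249731}}{53}$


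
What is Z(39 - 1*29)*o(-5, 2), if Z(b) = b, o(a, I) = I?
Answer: 20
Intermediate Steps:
Z(39 - 1*29)*o(-5, 2) = (39 - 1*29)*2 = (39 - 29)*2 = 10*2 = 20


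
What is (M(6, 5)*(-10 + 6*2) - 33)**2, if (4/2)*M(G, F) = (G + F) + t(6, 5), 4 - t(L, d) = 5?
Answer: 529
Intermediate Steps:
t(L, d) = -1 (t(L, d) = 4 - 1*5 = 4 - 5 = -1)
M(G, F) = -1/2 + F/2 + G/2 (M(G, F) = ((G + F) - 1)/2 = ((F + G) - 1)/2 = (-1 + F + G)/2 = -1/2 + F/2 + G/2)
(M(6, 5)*(-10 + 6*2) - 33)**2 = ((-1/2 + (1/2)*5 + (1/2)*6)*(-10 + 6*2) - 33)**2 = ((-1/2 + 5/2 + 3)*(-10 + 12) - 33)**2 = (5*2 - 33)**2 = (10 - 33)**2 = (-23)**2 = 529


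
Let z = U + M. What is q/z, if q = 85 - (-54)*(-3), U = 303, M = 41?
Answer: -77/344 ≈ -0.22384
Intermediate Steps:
q = -77 (q = 85 - 1*162 = 85 - 162 = -77)
z = 344 (z = 303 + 41 = 344)
q/z = -77/344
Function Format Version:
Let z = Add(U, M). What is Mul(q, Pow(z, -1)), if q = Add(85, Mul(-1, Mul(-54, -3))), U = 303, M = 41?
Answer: Rational(-77, 344) ≈ -0.22384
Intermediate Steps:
q = -77 (q = Add(85, Mul(-1, 162)) = Add(85, -162) = -77)
z = 344 (z = Add(303, 41) = 344)
Mul(q, Pow(z, -1)) = Mul(-77, Pow(344, -1)) = Mul(-77, Rational(1, 344)) = Rational(-77, 344)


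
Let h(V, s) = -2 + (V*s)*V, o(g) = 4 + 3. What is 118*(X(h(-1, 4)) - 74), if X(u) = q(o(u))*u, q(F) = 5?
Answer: -7552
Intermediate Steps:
o(g) = 7
h(V, s) = -2 + s*V²
X(u) = 5*u
118*(X(h(-1, 4)) - 74) = 118*(5*(-2 + 4*(-1)²) - 74) = 118*(5*(-2 + 4*1) - 74) = 118*(5*(-2 + 4) - 74) = 118*(5*2 - 74) = 118*(10 - 74) = 118*(-64) = -7552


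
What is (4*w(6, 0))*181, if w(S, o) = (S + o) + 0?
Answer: 4344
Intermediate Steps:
w(S, o) = S + o
(4*w(6, 0))*181 = (4*(6 + 0))*181 = (4*6)*181 = 24*181 = 4344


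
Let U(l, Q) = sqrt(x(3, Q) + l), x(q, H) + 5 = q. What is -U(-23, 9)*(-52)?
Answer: 260*I ≈ 260.0*I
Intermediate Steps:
x(q, H) = -5 + q
U(l, Q) = sqrt(-2 + l) (U(l, Q) = sqrt((-5 + 3) + l) = sqrt(-2 + l))
-U(-23, 9)*(-52) = -sqrt(-2 - 23)*(-52) = -sqrt(-25)*(-52) = -5*I*(-52) = 260*I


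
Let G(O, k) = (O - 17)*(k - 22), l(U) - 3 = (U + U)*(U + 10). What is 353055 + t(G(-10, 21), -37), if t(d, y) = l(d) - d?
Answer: 355029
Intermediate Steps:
l(U) = 3 + 2*U*(10 + U) (l(U) = 3 + (U + U)*(U + 10) = 3 + (2*U)*(10 + U) = 3 + 2*U*(10 + U))
G(O, k) = (-22 + k)*(-17 + O) (G(O, k) = (-17 + O)*(-22 + k) = (-22 + k)*(-17 + O))
t(d, y) = 3 + 2*d² + 19*d (t(d, y) = (3 + 2*d² + 20*d) - d = 3 + 2*d² + 19*d)
353055 + t(G(-10, 21), -37) = 353055 + (3 + 2*(374 - 22*(-10) - 17*21 - 10*21)² + 19*(374 - 22*(-10) - 17*21 - 10*21)) = 353055 + (3 + 2*(374 + 220 - 357 - 210)² + 19*(374 + 220 - 357 - 210)) = 353055 + (3 + 2*27² + 19*27) = 353055 + (3 + 2*729 + 513) = 353055 + (3 + 1458 + 513) = 353055 + 1974 = 355029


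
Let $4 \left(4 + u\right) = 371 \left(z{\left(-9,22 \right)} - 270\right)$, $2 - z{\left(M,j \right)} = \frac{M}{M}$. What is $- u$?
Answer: $\frac{99815}{4} \approx 24954.0$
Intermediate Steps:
$z{\left(M,j \right)} = 1$ ($z{\left(M,j \right)} = 2 - \frac{M}{M} = 2 - 1 = 1$)
$u = - \frac{99815}{4}$ ($u = -4 + \frac{371 \left(1 - 270\right)}{4} = -4 + \frac{371 \left(-269\right)}{4} = -4 + \frac{1}{4} \left(-99799\right) = -4 - \frac{99799}{4} = - \frac{99815}{4} \approx -24954.0$)
$- u = \left(-1\right) \left(- \frac{99815}{4}\right) = \frac{99815}{4}$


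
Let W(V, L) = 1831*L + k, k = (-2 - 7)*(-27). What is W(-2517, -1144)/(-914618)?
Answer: 2094421/914618 ≈ 2.2899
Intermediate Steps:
k = 243 (k = -9*(-27) = 243)
W(V, L) = 243 + 1831*L (W(V, L) = 1831*L + 243 = 243 + 1831*L)
W(-2517, -1144)/(-914618) = (243 + 1831*(-1144))/(-914618) = (243 - 2094664)*(-1/914618) = -2094421*(-1/914618) = 2094421/914618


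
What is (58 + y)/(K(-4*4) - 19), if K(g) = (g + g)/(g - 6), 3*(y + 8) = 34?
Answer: -2024/579 ≈ -3.4957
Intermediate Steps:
y = 10/3 (y = -8 + (⅓)*34 = -8 + 34/3 = 10/3 ≈ 3.3333)
K(g) = 2*g/(-6 + g) (K(g) = (2*g)/(-6 + g) = 2*g/(-6 + g))
(58 + y)/(K(-4*4) - 19) = (58 + 10/3)/(2*(-4*4)/(-6 - 4*4) - 19) = (184/3)/(2*(-16)/(-6 - 16) - 19) = (184/3)/(2*(-16)/(-22) - 19) = (184/3)/(2*(-16)*(-1/22) - 19) = (184/3)/(16/11 - 19) = (184/3)/(-193/11) = -11/193*184/3 = -2024/579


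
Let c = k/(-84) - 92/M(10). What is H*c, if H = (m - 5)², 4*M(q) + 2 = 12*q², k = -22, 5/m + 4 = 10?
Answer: -711875/905688 ≈ -0.78601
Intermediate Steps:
m = ⅚ (m = 5/(-4 + 10) = 5/6 = 5*(⅙) = ⅚ ≈ 0.83333)
M(q) = -½ + 3*q² (M(q) = -½ + (12*q²)/4 = -½ + 3*q²)
H = 625/36 (H = (⅚ - 5)² = (-25/6)² = 625/36 ≈ 17.361)
c = -1139/25158 (c = -22/(-84) - 92/(-½ + 3*10²) = -22*(-1/84) - 92/(-½ + 3*100) = 11/42 - 92/(-½ + 300) = 11/42 - 92/599/2 = 11/42 - 92*2/599 = 11/42 - 184/599 = -1139/25158 ≈ -0.045274)
H*c = (625/36)*(-1139/25158) = -711875/905688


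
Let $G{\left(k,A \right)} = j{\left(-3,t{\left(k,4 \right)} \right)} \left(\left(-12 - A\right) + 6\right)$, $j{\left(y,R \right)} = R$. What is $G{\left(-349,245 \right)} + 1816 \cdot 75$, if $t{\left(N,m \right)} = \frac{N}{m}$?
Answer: $\frac{632399}{4} \approx 1.581 \cdot 10^{5}$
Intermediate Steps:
$G{\left(k,A \right)} = \frac{k \left(-6 - A\right)}{4}$ ($G{\left(k,A \right)} = \frac{k}{4} \left(\left(-12 - A\right) + 6\right) = k \frac{1}{4} \left(-6 - A\right) = \frac{k}{4} \left(-6 - A\right) = \frac{k \left(-6 - A\right)}{4}$)
$G{\left(-349,245 \right)} + 1816 \cdot 75 = \left(- \frac{1}{4}\right) \left(-349\right) \left(6 + 245\right) + 1816 \cdot 75 = \left(- \frac{1}{4}\right) \left(-349\right) 251 + 136200 = \frac{87599}{4} + 136200 = \frac{632399}{4}$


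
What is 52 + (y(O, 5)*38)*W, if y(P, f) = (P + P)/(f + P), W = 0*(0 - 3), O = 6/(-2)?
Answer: 52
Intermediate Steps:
O = -3 (O = 6*(-1/2) = -3)
W = 0 (W = 0*(-3) = 0)
y(P, f) = 2*P/(P + f) (y(P, f) = (2*P)/(P + f) = 2*P/(P + f))
52 + (y(O, 5)*38)*W = 52 + ((2*(-3)/(-3 + 5))*38)*0 = 52 + ((2*(-3)/2)*38)*0 = 52 + ((2*(-3)*(1/2))*38)*0 = 52 - 3*38*0 = 52 - 114*0 = 52 + 0 = 52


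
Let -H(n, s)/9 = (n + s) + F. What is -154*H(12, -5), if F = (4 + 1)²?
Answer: 44352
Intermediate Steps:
F = 25 (F = 5² = 25)
H(n, s) = -225 - 9*n - 9*s (H(n, s) = -9*((n + s) + 25) = -9*(25 + n + s) = -225 - 9*n - 9*s)
-154*H(12, -5) = -154*(-225 - 9*12 - 9*(-5)) = -154*(-225 - 108 + 45) = -154*(-288) = 44352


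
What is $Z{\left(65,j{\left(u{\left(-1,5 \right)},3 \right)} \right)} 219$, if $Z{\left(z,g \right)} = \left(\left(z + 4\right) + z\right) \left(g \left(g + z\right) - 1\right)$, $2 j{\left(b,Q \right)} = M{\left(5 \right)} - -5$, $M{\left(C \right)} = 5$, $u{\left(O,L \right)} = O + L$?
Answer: $10241754$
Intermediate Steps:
$u{\left(O,L \right)} = L + O$
$j{\left(b,Q \right)} = 5$ ($j{\left(b,Q \right)} = \frac{5 - -5}{2} = \frac{5 + 5}{2} = \frac{1}{2} \cdot 10 = 5$)
$Z{\left(z,g \right)} = \left(-1 + g \left(g + z\right)\right) \left(4 + 2 z\right)$ ($Z{\left(z,g \right)} = \left(\left(4 + z\right) + z\right) \left(-1 + g \left(g + z\right)\right) = \left(4 + 2 z\right) \left(-1 + g \left(g + z\right)\right) = \left(-1 + g \left(g + z\right)\right) \left(4 + 2 z\right)$)
$Z{\left(65,j{\left(u{\left(-1,5 \right)},3 \right)} \right)} 219 = \left(-4 - 130 + 4 \cdot 5^{2} + 2 \cdot 5 \cdot 65^{2} + 2 \cdot 65 \cdot 5^{2} + 4 \cdot 5 \cdot 65\right) 219 = \left(-4 - 130 + 4 \cdot 25 + 2 \cdot 5 \cdot 4225 + 2 \cdot 65 \cdot 25 + 1300\right) 219 = \left(-4 - 130 + 100 + 42250 + 3250 + 1300\right) 219 = 46766 \cdot 219 = 10241754$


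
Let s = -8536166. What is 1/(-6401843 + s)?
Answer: -1/14938009 ≈ -6.6943e-8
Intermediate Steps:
1/(-6401843 + s) = 1/(-6401843 - 8536166) = 1/(-14938009) = -1/14938009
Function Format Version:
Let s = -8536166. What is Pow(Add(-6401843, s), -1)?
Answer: Rational(-1, 14938009) ≈ -6.6943e-8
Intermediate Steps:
Pow(Add(-6401843, s), -1) = Pow(Add(-6401843, -8536166), -1) = Pow(-14938009, -1) = Rational(-1, 14938009)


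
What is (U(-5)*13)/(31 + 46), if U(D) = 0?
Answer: 0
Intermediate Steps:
(U(-5)*13)/(31 + 46) = (0*13)/(31 + 46) = 0/77 = 0*(1/77) = 0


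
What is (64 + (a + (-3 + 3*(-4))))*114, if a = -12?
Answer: 4218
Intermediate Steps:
(64 + (a + (-3 + 3*(-4))))*114 = (64 + (-12 + (-3 + 3*(-4))))*114 = (64 + (-12 + (-3 - 12)))*114 = (64 + (-12 - 15))*114 = (64 - 27)*114 = 37*114 = 4218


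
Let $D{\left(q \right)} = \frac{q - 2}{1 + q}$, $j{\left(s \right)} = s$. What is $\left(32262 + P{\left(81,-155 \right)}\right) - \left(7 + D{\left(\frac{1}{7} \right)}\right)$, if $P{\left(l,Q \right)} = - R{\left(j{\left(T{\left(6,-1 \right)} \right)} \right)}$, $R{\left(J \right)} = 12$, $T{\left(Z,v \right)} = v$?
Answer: $\frac{257957}{8} \approx 32245.0$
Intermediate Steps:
$P{\left(l,Q \right)} = -12$ ($P{\left(l,Q \right)} = \left(-1\right) 12 = -12$)
$D{\left(q \right)} = \frac{-2 + q}{1 + q}$
$\left(32262 + P{\left(81,-155 \right)}\right) - \left(7 + D{\left(\frac{1}{7} \right)}\right) = \left(32262 - 12\right) - \left(7 + \frac{-2 + \frac{1}{7}}{1 + \frac{1}{7}}\right) = 32250 - \left(7 + \frac{-2 + \frac{1}{7}}{1 + \frac{1}{7}}\right) = 32250 - \left(7 + \frac{1}{\frac{8}{7}} \left(- \frac{13}{7}\right)\right) = 32250 - \left(7 + \frac{7}{8} \left(- \frac{13}{7}\right)\right) = 32250 - \left(7 - \frac{13}{8}\right) = 32250 - \frac{43}{8} = \frac{257957}{8}$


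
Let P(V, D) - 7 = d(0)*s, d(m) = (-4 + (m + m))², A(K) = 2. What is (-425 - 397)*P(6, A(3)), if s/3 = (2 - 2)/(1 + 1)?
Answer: -5754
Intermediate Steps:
d(m) = (-4 + 2*m)²
s = 0 (s = 3*((2 - 2)/(1 + 1)) = 3*(0/2) = 3*(0*(½)) = 3*0 = 0)
P(V, D) = 7 (P(V, D) = 7 + (4*(-2 + 0)²)*0 = 7 + (4*(-2)²)*0 = 7 + (4*4)*0 = 7 + 16*0 = 7 + 0 = 7)
(-425 - 397)*P(6, A(3)) = (-425 - 397)*7 = -822*7 = -5754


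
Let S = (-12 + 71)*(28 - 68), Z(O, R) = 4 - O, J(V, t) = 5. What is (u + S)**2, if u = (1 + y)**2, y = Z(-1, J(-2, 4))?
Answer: 5400976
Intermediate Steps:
S = -2360 (S = 59*(-40) = -2360)
y = 5 (y = 4 - 1*(-1) = 4 + 1 = 5)
u = 36 (u = (1 + 5)**2 = 6**2 = 36)
(u + S)**2 = (36 - 2360)**2 = (-2324)**2 = 5400976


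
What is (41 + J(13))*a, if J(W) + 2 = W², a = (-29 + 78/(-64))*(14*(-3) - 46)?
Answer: 553124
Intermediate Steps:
a = 10637/4 (a = (-29 + 78*(-1/64))*(-42 - 46) = (-29 - 39/32)*(-88) = -967/32*(-88) = 10637/4 ≈ 2659.3)
J(W) = -2 + W²
(41 + J(13))*a = (41 + (-2 + 13²))*(10637/4) = (41 + (-2 + 169))*(10637/4) = (41 + 167)*(10637/4) = 208*(10637/4) = 553124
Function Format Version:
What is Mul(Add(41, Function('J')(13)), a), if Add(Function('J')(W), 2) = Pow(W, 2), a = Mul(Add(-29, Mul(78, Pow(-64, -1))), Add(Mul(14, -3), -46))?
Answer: 553124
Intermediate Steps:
a = Rational(10637, 4) (a = Mul(Add(-29, Mul(78, Rational(-1, 64))), Add(-42, -46)) = Mul(Add(-29, Rational(-39, 32)), -88) = Mul(Rational(-967, 32), -88) = Rational(10637, 4) ≈ 2659.3)
Function('J')(W) = Add(-2, Pow(W, 2))
Mul(Add(41, Function('J')(13)), a) = Mul(Add(41, Add(-2, Pow(13, 2))), Rational(10637, 4)) = Mul(Add(41, Add(-2, 169)), Rational(10637, 4)) = Mul(Add(41, 167), Rational(10637, 4)) = Mul(208, Rational(10637, 4)) = 553124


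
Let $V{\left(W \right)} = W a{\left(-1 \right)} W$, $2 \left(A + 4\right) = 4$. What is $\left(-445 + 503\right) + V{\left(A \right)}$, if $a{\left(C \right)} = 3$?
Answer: $70$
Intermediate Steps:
$A = -2$ ($A = -4 + \frac{1}{2} \cdot 4 = -4 + 2 = -2$)
$V{\left(W \right)} = 3 W^{2}$ ($V{\left(W \right)} = W 3 W = 3 W W = 3 W^{2}$)
$\left(-445 + 503\right) + V{\left(A \right)} = \left(-445 + 503\right) + 3 \left(-2\right)^{2} = 58 + 3 \cdot 4 = 58 + 12 = 70$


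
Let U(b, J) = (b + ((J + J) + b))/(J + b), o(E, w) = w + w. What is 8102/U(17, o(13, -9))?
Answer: 4051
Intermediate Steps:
o(E, w) = 2*w
U(b, J) = (2*J + 2*b)/(J + b) (U(b, J) = (b + (2*J + b))/(J + b) = (b + (b + 2*J))/(J + b) = (2*J + 2*b)/(J + b))
8102/U(17, o(13, -9)) = 8102/2 = 8102*(1/2) = 4051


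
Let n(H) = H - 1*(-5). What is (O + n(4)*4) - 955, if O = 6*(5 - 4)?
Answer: -913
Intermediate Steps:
n(H) = 5 + H (n(H) = H + 5 = 5 + H)
O = 6 (O = 6*1 = 6)
(O + n(4)*4) - 955 = (6 + (5 + 4)*4) - 955 = (6 + 9*4) - 955 = (6 + 36) - 955 = 42 - 955 = -913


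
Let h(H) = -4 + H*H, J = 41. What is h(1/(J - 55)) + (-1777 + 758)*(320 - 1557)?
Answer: 247057805/196 ≈ 1.2605e+6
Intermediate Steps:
h(H) = -4 + H**2
h(1/(J - 55)) + (-1777 + 758)*(320 - 1557) = (-4 + (1/(41 - 55))**2) + (-1777 + 758)*(320 - 1557) = (-4 + (1/(-14))**2) - 1019*(-1237) = (-4 + (-1/14)**2) + 1260503 = (-4 + 1/196) + 1260503 = -783/196 + 1260503 = 247057805/196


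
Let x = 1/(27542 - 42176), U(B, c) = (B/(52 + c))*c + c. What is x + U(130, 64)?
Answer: 57599395/424386 ≈ 135.72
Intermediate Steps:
U(B, c) = c + B*c/(52 + c) (U(B, c) = (B/(52 + c))*c + c = B*c/(52 + c) + c = c + B*c/(52 + c))
x = -1/14634 (x = 1/(-14634) = -1/14634 ≈ -6.8334e-5)
x + U(130, 64) = -1/14634 + 64*(52 + 130 + 64)/(52 + 64) = -1/14634 + 64*246/116 = -1/14634 + 64*(1/116)*246 = -1/14634 + 3936/29 = 57599395/424386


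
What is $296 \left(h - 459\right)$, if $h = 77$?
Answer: $-113072$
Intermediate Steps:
$296 \left(h - 459\right) = 296 \left(77 - 459\right) = 296 \left(-382\right) = -113072$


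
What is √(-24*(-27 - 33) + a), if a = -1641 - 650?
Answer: I*√851 ≈ 29.172*I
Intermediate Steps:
a = -2291
√(-24*(-27 - 33) + a) = √(-24*(-27 - 33) - 2291) = √(-24*(-60) - 2291) = √(1440 - 2291) = √(-851) = I*√851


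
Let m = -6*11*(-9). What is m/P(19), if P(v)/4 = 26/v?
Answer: 5643/52 ≈ 108.52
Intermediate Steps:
m = 594 (m = -66*(-9) = 594)
P(v) = 104/v (P(v) = 4*(26/v) = 104/v)
m/P(19) = 594/((104/19)) = 594/((104*(1/19))) = 594/(104/19) = 594*(19/104) = 5643/52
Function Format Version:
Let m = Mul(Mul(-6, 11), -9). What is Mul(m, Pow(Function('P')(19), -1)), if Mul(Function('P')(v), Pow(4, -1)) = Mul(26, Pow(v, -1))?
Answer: Rational(5643, 52) ≈ 108.52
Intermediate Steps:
m = 594 (m = Mul(-66, -9) = 594)
Function('P')(v) = Mul(104, Pow(v, -1)) (Function('P')(v) = Mul(4, Mul(26, Pow(v, -1))) = Mul(104, Pow(v, -1)))
Mul(m, Pow(Function('P')(19), -1)) = Mul(594, Pow(Mul(104, Pow(19, -1)), -1)) = Mul(594, Pow(Mul(104, Rational(1, 19)), -1)) = Mul(594, Pow(Rational(104, 19), -1)) = Mul(594, Rational(19, 104)) = Rational(5643, 52)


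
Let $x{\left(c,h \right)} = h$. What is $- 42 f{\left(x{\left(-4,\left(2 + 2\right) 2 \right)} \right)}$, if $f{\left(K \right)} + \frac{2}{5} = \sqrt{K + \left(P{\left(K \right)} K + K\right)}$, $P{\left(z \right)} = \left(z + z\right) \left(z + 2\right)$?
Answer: $- \frac{7476}{5} \approx -1495.2$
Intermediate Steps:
$P{\left(z \right)} = 2 z \left(2 + z\right)$
$f{\left(K \right)} = - \frac{2}{5} + \sqrt{2 K + 2 K^{2} \left(2 + K\right)}$ ($f{\left(K \right)} = - \frac{2}{5} + \sqrt{K + \left(2 K \left(2 + K\right) K + K\right)} = - \frac{2}{5} + \sqrt{K + \left(2 K^{2} \left(2 + K\right) + K\right)} = - \frac{2}{5} + \sqrt{K + \left(K + 2 K^{2} \left(2 + K\right)\right)} = - \frac{2}{5} + \sqrt{2 K + 2 K^{2} \left(2 + K\right)}$)
$- 42 f{\left(x{\left(-4,\left(2 + 2\right) 2 \right)} \right)} = - 42 \left(- \frac{2}{5} + \sqrt{2} \sqrt{\left(2 + 2\right) 2 \left(1 + \left(2 + 2\right) 2 \left(2 + \left(2 + 2\right) 2\right)\right)}\right) = - 42 \left(- \frac{2}{5} + \sqrt{2} \sqrt{4 \cdot 2 \left(1 + 4 \cdot 2 \left(2 + 4 \cdot 2\right)\right)}\right) = - 42 \left(- \frac{2}{5} + \sqrt{2} \sqrt{8 \left(1 + 8 \left(2 + 8\right)\right)}\right) = - 42 \left(- \frac{2}{5} + \sqrt{2} \sqrt{8 \left(1 + 8 \cdot 10\right)}\right) = - 42 \left(- \frac{2}{5} + \sqrt{2} \sqrt{8 \left(1 + 80\right)}\right) = - 42 \left(- \frac{2}{5} + \sqrt{2} \sqrt{8 \cdot 81}\right) = - 42 \left(- \frac{2}{5} + \sqrt{2} \sqrt{648}\right) = - 42 \left(- \frac{2}{5} + \sqrt{2} \cdot 18 \sqrt{2}\right) = - 42 \left(- \frac{2}{5} + 36\right) = \left(-42\right) \frac{178}{5} = - \frac{7476}{5}$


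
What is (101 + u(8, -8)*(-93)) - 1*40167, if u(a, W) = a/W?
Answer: -39973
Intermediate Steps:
(101 + u(8, -8)*(-93)) - 1*40167 = (101 + (8/(-8))*(-93)) - 1*40167 = (101 + (8*(-1/8))*(-93)) - 40167 = (101 - 1*(-93)) - 40167 = (101 + 93) - 40167 = 194 - 40167 = -39973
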